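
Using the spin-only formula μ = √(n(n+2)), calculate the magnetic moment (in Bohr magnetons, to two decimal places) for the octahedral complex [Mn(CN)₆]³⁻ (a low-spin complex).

2.83 Bohr magnetons

Each CN⁻ contributes -1; 6 × (-1) = -6. With overall charge -3, Mn is in the +3 oxidation state.
Mn³⁺: group 7, so d-count = 7 − 3 = 4.
Configuration: t2g^4 e_g^0 → 2 unpaired electrons.
μ(spin-only) = √[2(2+2)] = √8 ≈ 2.83 Bohr magnetons.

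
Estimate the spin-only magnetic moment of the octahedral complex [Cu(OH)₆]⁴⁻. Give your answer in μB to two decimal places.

1.73 μB

Each OH⁻ contributes -1; 6 × (-1) = -6. With overall charge -4, Cu is in the +2 oxidation state.
Group 11 minus oxidation state +2 gives a d⁹ configuration for Cu²⁺.
For octahedral d⁹ the high- and low-spin configurations coincide.
Configuration: t2g^6 e_g^3 → 1 unpaired electron.
μ(spin-only) = √[1(1+2)] = √3 ≈ 1.73 μB.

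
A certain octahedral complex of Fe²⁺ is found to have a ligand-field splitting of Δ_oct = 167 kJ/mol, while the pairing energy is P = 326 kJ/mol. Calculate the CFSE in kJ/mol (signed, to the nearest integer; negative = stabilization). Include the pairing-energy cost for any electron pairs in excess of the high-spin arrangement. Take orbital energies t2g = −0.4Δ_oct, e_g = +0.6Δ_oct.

-67

Fe²⁺: group 8, so d-count = 8 − 2 = 6.
Here Δ_oct < P (167 < 326), so the high-spin state is favoured.
Configuration: t2g^4 e_g^2.
Orbital CFSE = -0.4Δ_oct = -0.4 × 167 = -67 kJ/mol.
High-spin has no excess pairs, so no pairing correction applies.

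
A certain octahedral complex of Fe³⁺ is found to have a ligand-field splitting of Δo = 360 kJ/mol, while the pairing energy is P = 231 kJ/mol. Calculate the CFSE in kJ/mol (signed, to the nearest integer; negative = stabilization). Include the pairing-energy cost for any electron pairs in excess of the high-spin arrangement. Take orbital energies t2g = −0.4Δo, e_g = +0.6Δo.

Fe sits in group 8; removing 3 electrons leaves Fe³⁺ with 8 − 3 = 5 d electrons.
Δo > P, so pairing is preferred: the ground state is low-spin.
Configuration: t2g^5 e_g^0.
Orbital CFSE = -2.0Δo = -2.0 × 360 = -720 kJ/mol.
Excess pairs vs high-spin: 2 − 0 = 2; pairing cost = +462 kJ/mol.
Net CFSE = -720 + 462 = -258 kJ/mol.

-258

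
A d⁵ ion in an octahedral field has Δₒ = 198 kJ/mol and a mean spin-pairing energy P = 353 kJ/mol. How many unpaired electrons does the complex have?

Since Δₒ = 198 kJ/mol < P = 353 kJ/mol, the complex adopts the high-spin configuration.
Configuration: t₂g³ eg².
Unpaired electrons: 5.

5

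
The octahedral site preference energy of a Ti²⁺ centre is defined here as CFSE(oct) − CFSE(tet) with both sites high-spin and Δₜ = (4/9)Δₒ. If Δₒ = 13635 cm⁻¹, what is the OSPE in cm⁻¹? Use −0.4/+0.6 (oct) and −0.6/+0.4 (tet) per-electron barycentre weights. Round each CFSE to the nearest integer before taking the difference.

-3636

Ti sits in group 4; removing 2 electrons leaves Ti²⁺ with 4 − 2 = 2 d electrons.
Octahedral high-spin t2g^2 e_g^0: CFSE = -0.8 × 13635 = -10908 cm⁻¹.
In a tetrahedral site the filling is e^2 t2^0: CFSE(tet) = -1.2Δₜ = -1.2 × (4/9)(13635) = -7272 cm⁻¹.
Subtracting, OSPE = -10908 − (-7272) = -3636 cm⁻¹.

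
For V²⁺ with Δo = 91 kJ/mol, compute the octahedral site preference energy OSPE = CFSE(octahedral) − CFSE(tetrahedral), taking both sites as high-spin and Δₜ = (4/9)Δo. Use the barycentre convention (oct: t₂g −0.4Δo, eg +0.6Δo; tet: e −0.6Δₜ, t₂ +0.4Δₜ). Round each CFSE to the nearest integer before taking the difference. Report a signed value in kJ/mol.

V sits in group 5; removing 2 electrons leaves V²⁺ with 5 − 2 = 3 d electrons.
In an octahedral site d³ (HS) is t2g^3 e_g^0, giving CFSE(oct) = -1.2Δo = -109 kJ/mol.
Tetrahedral: e^2 t2^1, CFSE = 2(−0.6) + 1(+0.4) = -0.8Δₜ = -0.8 × (4/9) × 91 = -32 kJ/mol.
OSPE = -109 − (-32) = -77 kJ/mol.

-77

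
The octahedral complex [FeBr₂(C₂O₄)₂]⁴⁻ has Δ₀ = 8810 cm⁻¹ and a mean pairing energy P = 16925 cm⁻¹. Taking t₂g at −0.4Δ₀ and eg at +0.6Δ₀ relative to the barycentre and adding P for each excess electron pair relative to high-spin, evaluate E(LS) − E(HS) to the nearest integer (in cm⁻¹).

Ligand charges: 2×(-1) from Br⁻ and 2×(-2) from C₂O₄²⁻ sum to -6; with overall charge -4, Fe is +2.
Fe²⁺: group 8, so d-count = 8 − 2 = 6.
High-spin d⁶ fills as t₂g⁴ eg² with CFSE 4(−0.4) + 2(+0.6) = -0.4Δ₀ = -3524 cm⁻¹.
Low-spin t₂g⁶ eg⁰ gives -2.4Δ₀ = -21144 cm⁻¹, but forming 2 extra pairs costs 2P = 33850 cm⁻¹, so E(LS) = -21144 + 33850 = 12706 cm⁻¹.
Thus E(LS) − E(HS) = 16230 cm⁻¹.

16230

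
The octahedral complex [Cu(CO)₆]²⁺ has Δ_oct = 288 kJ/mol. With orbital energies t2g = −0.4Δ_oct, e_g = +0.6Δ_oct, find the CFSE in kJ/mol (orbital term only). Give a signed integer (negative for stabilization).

-173

CO is neutral, so the +2 overall charge sits on Cu: oxidation state +2.
Cu²⁺: group 11, so d-count = 11 − 2 = 9.
For octahedral d⁹ the high- and low-spin configurations coincide.
The d⁹ electrons fill as t2g^6 e_g^3.
CFSE(orbital) = 6×(-0.4Δ_oct) + 3×(0.6Δ_oct) = -0.6Δ_oct; with Δ_oct = 288 kJ/mol that is -173 kJ/mol.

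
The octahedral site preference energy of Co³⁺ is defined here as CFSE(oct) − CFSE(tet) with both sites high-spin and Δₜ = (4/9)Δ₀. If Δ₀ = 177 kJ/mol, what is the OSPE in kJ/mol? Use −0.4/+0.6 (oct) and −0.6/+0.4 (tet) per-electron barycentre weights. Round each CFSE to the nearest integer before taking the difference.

Co³⁺: group 9, so d-count = 9 − 3 = 6.
Octahedral (high-spin): t2g^4 e_g^2, CFSE = 4(−0.4) + 2(+0.6) = -0.4Δ₀ = -0.4 × 177 = -71 kJ/mol.
In a tetrahedral site the filling is e^3 t2^3: CFSE(tet) = -0.6Δₜ = -0.6 × (4/9)(177) = -47 kJ/mol.
Subtracting, OSPE = -71 − (-47) = -24 kJ/mol.

-24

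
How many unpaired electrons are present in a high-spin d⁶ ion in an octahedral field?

Configuration: t2g^4 e_g^2, giving 4 unpaired electrons.

4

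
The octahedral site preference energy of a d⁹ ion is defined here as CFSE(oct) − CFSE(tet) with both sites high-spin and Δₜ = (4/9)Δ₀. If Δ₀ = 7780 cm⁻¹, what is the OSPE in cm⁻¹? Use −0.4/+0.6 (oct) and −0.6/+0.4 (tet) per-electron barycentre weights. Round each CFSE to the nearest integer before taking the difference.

Octahedral high-spin t₂g⁶ eg³: CFSE = -0.6 × 7780 = -4668 cm⁻¹.
Tetrahedral e⁴ t₂⁵ gives -0.4Δₜ = -0.4 × (4/9) × 7780 = -1383 cm⁻¹.
Subtracting, OSPE = -4668 − (-1383) = -3285 cm⁻¹.

-3285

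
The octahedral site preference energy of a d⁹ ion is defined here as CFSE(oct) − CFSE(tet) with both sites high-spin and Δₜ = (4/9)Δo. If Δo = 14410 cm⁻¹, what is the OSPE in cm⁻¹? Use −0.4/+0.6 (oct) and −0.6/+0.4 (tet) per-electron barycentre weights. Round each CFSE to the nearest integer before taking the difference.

Octahedral high-spin t2g^6 e_g^3: CFSE = -0.6 × 14410 = -8646 cm⁻¹.
Tetrahedral: e^4 t2^5, CFSE = 4(−0.6) + 5(+0.4) = -0.4Δₜ = -0.4 × (4/9) × 14410 = -2562 cm⁻¹.
OSPE = -8646 − (-2562) = -6084 cm⁻¹.

-6084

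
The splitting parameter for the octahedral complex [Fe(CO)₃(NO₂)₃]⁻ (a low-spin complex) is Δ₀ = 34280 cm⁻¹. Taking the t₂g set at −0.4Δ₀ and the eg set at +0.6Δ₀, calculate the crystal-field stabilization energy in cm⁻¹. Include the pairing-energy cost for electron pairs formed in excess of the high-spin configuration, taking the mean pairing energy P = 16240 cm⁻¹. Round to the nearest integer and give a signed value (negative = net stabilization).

Ligand charges: 3×(+0) from CO and 3×(-1) from NO₂⁻ sum to -3; with overall charge -1, Fe is +2.
Fe is in group 8, so Fe²⁺ is d⁶ (8 − 2 = 6).
Electron filling gives t₂g⁶ eg⁰.
Orbital CFSE = 6(-0.4) + 0(0.6) = -2.4Δ₀ = -2.4 × 34280 = -82272 cm⁻¹.
Pairing penalty: 3 pairs vs 1 in the high-spin reference → 2 extra × P = 32480 cm⁻¹.
Overall CFSE = -82272 + 32480 = -49792 cm⁻¹.

-49792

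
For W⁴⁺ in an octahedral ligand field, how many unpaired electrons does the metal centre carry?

2

Group 6 minus oxidation state +4 gives a d² configuration for W⁴⁺.
For octahedral d² the high- and low-spin configurations coincide.
Configuration: t₂g² eg⁰, giving 2 unpaired electrons.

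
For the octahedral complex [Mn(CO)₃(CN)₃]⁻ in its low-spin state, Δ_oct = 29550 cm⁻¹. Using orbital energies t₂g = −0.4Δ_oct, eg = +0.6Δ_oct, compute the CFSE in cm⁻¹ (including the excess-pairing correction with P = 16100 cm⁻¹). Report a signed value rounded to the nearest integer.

Ligand charges: 3×(+0) from CO and 3×(-1) from CN⁻ sum to -3; with overall charge -1, Mn is +2.
Group 7 minus oxidation state +2 gives a d⁵ configuration for Mn²⁺.
The d⁵ electrons fill as t₂g⁵ eg⁰.
CFSE(orbital) = 5×(-0.4Δ_oct) + 0×(0.6Δ_oct) = -2.0Δ_oct; with Δ_oct = 29550 cm⁻¹ that is -59100 cm⁻¹.
Pairing penalty: 2 pairs vs 0 in the high-spin reference → 2 extra × P = 32200 cm⁻¹.
Overall CFSE = -59100 + 32200 = -26900 cm⁻¹.

-26900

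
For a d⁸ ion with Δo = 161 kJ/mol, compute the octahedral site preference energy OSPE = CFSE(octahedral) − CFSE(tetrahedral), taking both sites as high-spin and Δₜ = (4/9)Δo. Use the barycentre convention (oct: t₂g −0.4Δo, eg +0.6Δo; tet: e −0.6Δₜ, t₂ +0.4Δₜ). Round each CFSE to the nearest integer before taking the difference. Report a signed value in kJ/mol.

-136

Octahedral (high-spin): t2g^6 e_g^2, CFSE = 6(−0.4) + 2(+0.6) = -1.2Δo = -1.2 × 161 = -193 kJ/mol.
Tetrahedral: e^4 t2^4, CFSE = 4(−0.6) + 4(+0.4) = -0.8Δₜ = -0.8 × (4/9) × 161 = -57 kJ/mol.
OSPE = -193 − (-57) = -136 kJ/mol.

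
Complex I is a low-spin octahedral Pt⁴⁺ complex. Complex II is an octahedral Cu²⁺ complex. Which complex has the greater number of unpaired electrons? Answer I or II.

I: Group 10 minus oxidation state +4 gives a d⁶ configuration for Pt⁴⁺; t₂g⁶ eg⁰ → 0 unpaired.
II: Cu sits in group 11; removing 2 electrons leaves Cu²⁺ with 11 − 2 = 9 d electrons; t₂g⁶ eg³ → 1 unpaired.
So II has more unpaired electrons.

II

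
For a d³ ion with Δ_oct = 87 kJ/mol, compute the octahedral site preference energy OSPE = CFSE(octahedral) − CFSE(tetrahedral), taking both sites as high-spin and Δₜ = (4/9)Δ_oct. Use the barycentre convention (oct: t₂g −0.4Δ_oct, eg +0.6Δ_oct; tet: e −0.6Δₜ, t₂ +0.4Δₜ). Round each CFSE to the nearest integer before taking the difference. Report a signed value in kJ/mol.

-73

Octahedral (high-spin): t2g^3 e_g^0, CFSE = 3(−0.4) + 0(+0.6) = -1.2Δ_oct = -1.2 × 87 = -104 kJ/mol.
Tetrahedral e^2 t2^1 gives -0.8Δₜ = -0.8 × (4/9) × 87 = -31 kJ/mol.
Subtracting, OSPE = -104 − (-31) = -73 kJ/mol.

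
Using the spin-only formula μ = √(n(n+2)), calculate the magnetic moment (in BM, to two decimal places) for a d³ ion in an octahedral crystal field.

For octahedral d³ the high- and low-spin configurations coincide.
Configuration: t₂g³ eg⁰ → 3 unpaired electrons.
μ(spin-only) = √[3(3+2)] = √15 ≈ 3.87 BM.

3.87 BM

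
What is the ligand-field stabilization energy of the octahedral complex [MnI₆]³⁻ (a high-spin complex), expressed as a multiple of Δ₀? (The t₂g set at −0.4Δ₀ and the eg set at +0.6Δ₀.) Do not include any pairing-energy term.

Each I⁻ contributes -1; 6 × (-1) = -6. With overall charge -3, Mn is in the +3 oxidation state.
Mn sits in group 7; removing 3 electrons leaves Mn³⁺ with 7 − 3 = 4 d electrons.
Configuration: t₂g³ eg¹.
CFSE = 3(-0.4Δ₀) + 1(0.6Δ₀) = -1.2Δ₀ + 0.6Δ₀ = -0.6Δ₀.

-0.6 Δ₀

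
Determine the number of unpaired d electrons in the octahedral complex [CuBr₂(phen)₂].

1

Ligand charges: 2×(-1) from Br⁻ and 2×(+0) from phen sum to -2; with overall charge +0, Cu is +2.
Cu sits in group 11; removing 2 electrons leaves Cu²⁺ with 11 − 2 = 9 d electrons.
Configuration: t2g^6 e_g^3, giving 1 unpaired electron.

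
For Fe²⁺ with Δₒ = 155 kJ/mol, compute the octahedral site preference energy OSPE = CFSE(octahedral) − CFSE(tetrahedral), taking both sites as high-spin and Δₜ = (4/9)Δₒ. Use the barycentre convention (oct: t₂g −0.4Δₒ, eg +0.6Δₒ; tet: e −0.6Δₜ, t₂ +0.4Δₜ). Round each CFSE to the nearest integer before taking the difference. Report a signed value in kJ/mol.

Fe is in group 8, so Fe²⁺ is d⁶ (8 − 2 = 6).
In an octahedral site d⁶ (HS) is t₂g⁴ eg², giving CFSE(oct) = -0.4Δₒ = -62 kJ/mol.
Tetrahedral e³ t₂³ gives -0.6Δₜ = -0.6 × (4/9) × 155 = -41 kJ/mol.
Subtracting, OSPE = -62 − (-41) = -21 kJ/mol.

-21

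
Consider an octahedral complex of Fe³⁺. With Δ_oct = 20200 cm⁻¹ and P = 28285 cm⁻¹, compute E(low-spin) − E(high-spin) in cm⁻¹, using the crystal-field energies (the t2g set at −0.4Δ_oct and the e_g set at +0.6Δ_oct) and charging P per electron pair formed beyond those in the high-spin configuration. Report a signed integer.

Fe is in group 8, so Fe³⁺ is d⁵ (8 − 3 = 5).
In the high-spin limit (t2g^3 e_g^2) the orbital term is 0.0Δ_oct = 0 cm⁻¹, with no excess pairing.
Low-spin: t2g^5 e_g^0, orbital CFSE = -2.0Δ_oct = -40400 cm⁻¹; plus 2 excess pairs × P = +56570 cm⁻¹; total 16170 cm⁻¹.
Thus E(LS) − E(HS) = 16170 cm⁻¹.

16170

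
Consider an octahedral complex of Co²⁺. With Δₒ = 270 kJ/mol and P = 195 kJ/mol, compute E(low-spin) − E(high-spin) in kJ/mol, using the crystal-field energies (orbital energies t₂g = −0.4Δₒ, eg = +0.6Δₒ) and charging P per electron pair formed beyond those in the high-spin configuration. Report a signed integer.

Co is in group 9, so Co²⁺ is d⁷ (9 − 2 = 7).
High-spin d⁷ fills as t₂g⁵ eg² with CFSE 5(−0.4) + 2(+0.6) = -0.8Δₒ = -216 kJ/mol.
For low-spin the configuration is t₂g⁶ eg¹: orbital energy -1.8 × 270 = -486 kJ/mol, and 1 additional pair relative to high-spin adds 195 kJ/mol, giving -291 kJ/mol.
Thus E(LS) − E(HS) = -75 kJ/mol.

-75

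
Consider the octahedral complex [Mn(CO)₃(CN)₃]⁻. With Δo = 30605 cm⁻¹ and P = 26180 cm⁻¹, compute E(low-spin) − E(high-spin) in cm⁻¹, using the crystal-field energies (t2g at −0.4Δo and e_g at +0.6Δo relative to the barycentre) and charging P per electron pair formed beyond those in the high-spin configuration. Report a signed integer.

Ligand charges: 3×(+0) from CO and 3×(-1) from CN⁻ sum to -3; with overall charge -1, Mn is +2.
Mn sits in group 7; removing 2 electrons leaves Mn²⁺ with 7 − 2 = 5 d electrons.
High-spin: t2g^3 e_g^2, CFSE = 0.0Δo = 0 cm⁻¹.
Low-spin t2g^5 e_g^0 gives -2.0Δo = -61210 cm⁻¹, but forming 2 extra pairs costs 2P = 52360 cm⁻¹, so E(LS) = -61210 + 52360 = -8850 cm⁻¹.
The difference is -8850 − (0) = -8850 cm⁻¹, so low-spin lies lower.

-8850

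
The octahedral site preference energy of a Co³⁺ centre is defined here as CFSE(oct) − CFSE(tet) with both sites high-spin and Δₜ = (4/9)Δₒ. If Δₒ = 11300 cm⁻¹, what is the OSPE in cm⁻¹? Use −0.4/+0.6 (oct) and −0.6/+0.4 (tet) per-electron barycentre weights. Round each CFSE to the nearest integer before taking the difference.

Co³⁺: group 9, so d-count = 9 − 3 = 6.
In an octahedral site d⁶ (HS) is t₂g⁴ eg², giving CFSE(oct) = -0.4Δₒ = -4520 cm⁻¹.
In a tetrahedral site the filling is e³ t₂³: CFSE(tet) = -0.6Δₜ = -0.6 × (4/9)(11300) = -3013 cm⁻¹.
OSPE = -4520 − (-3013) = -1507 cm⁻¹.

-1507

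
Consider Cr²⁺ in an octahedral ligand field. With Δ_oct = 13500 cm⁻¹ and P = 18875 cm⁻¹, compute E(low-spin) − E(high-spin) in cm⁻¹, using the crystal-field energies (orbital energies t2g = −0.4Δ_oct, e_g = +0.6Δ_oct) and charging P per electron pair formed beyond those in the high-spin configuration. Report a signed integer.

Cr sits in group 6; removing 2 electrons leaves Cr²⁺ with 6 − 2 = 4 d electrons.
High-spin d⁴ fills as t2g^3 e_g^1 with CFSE 3(−0.4) + 1(+0.6) = -0.6Δ_oct = -8100 cm⁻¹.
For low-spin the configuration is t2g^4 e_g^0: orbital energy -1.6 × 13500 = -21600 cm⁻¹, and 1 additional pair relative to high-spin adds 18875 cm⁻¹, giving -2725 cm⁻¹.
E(LS) − E(HS) = -2725 − (-8100) = 5375 cm⁻¹.

5375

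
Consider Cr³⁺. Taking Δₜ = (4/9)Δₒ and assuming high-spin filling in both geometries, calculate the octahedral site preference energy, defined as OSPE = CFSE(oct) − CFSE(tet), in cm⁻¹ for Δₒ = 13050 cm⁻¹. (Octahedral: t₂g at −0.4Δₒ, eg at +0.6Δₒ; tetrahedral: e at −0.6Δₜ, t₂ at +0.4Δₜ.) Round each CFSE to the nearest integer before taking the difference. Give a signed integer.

-11020

Cr sits in group 6; removing 3 electrons leaves Cr³⁺ with 6 − 3 = 3 d electrons.
In an octahedral site d³ (HS) is t2g^3 e_g^0, giving CFSE(oct) = -1.2Δₒ = -15660 cm⁻¹.
Tetrahedral e^2 t2^1 gives -0.8Δₜ = -0.8 × (4/9) × 13050 = -4640 cm⁻¹.
OSPE = CFSE(oct) − CFSE(tet) = -15660 − (-4640) = -11020 cm⁻¹.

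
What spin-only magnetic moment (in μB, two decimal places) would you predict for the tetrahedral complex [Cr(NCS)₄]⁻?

3.87 μB

Each NCS⁻ contributes -1; 4 × (-1) = -4. With overall charge -1, Cr is in the +3 oxidation state.
Cr sits in group 6; removing 3 electrons leaves Cr³⁺ with 6 − 3 = 3 d electrons.
With tetrahedral geometry the complex is necessarily high-spin.
Configuration: e² t₂¹ → 3 unpaired electrons.
μ(spin-only) = √[3(3+2)] = √15 ≈ 3.87 μB.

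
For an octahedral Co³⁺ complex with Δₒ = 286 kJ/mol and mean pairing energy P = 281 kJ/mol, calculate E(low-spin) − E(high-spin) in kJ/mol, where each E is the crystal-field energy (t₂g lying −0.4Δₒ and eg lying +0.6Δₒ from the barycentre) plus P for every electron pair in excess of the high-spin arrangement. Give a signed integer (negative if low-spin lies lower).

-10

Co is in group 9, so Co³⁺ is d⁶ (9 − 3 = 6).
High-spin d⁶ fills as t₂g⁴ eg² with CFSE 4(−0.4) + 2(+0.6) = -0.4Δₒ = -114 kJ/mol.
For low-spin the configuration is t₂g⁶ eg⁰: orbital energy -2.4 × 286 = -686 kJ/mol, and 2 additional pairs relative to high-spin add 562 kJ/mol, giving -124 kJ/mol.
E(LS) − E(HS) = -124 − (-114) = -10 kJ/mol.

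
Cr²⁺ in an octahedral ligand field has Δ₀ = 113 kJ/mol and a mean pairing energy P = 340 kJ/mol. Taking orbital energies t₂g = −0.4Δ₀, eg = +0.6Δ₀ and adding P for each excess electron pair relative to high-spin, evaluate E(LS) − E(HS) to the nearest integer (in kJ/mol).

227

Group 6 minus oxidation state +2 gives a d⁴ configuration for Cr²⁺.
In the high-spin limit (t₂g³ eg¹) the orbital term is -0.6Δ₀ = -68 kJ/mol, with no excess pairing.
Low-spin t₂g⁴ eg⁰ gives -1.6Δ₀ = -181 kJ/mol, but forming 1 extra pair costs 1P = 340 kJ/mol, so E(LS) = -181 + 340 = 159 kJ/mol.
The difference is 159 − (-68) = 227 kJ/mol, so high-spin lies lower.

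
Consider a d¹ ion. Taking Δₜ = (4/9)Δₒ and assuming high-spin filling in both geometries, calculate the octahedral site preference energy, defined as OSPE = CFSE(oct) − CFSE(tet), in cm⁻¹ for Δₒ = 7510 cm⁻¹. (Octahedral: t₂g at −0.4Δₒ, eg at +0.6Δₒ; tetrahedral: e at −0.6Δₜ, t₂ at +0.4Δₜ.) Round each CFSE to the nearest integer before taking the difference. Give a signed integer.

-1001

In an octahedral site d¹ (HS) is t2g^1 e_g^0, giving CFSE(oct) = -0.4Δₒ = -3004 cm⁻¹.
Tetrahedral: e^1 t2^0, CFSE = 1(−0.6) + 0(+0.4) = -0.6Δₜ = -0.6 × (4/9) × 7510 = -2003 cm⁻¹.
Subtracting, OSPE = -3004 − (-2003) = -1001 cm⁻¹.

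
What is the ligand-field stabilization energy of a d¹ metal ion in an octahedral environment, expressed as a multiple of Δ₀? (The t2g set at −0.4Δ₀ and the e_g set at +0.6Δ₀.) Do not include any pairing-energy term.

-0.4 Δ₀

Configuration: t2g^1 e_g^0.
CFSE = 1(-0.4Δ₀) + 0(0.6Δ₀) = -0.4Δ₀ + 0.0Δ₀ = -0.4Δ₀.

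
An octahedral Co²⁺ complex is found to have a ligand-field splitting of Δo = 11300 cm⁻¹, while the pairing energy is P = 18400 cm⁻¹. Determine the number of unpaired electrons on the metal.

Co²⁺: group 9, so d-count = 9 − 2 = 7.
With Δo < P the complex is high-spin.
Filling d⁷ accordingly: t2g^5 e_g^2.
Unpaired electrons: 3.

3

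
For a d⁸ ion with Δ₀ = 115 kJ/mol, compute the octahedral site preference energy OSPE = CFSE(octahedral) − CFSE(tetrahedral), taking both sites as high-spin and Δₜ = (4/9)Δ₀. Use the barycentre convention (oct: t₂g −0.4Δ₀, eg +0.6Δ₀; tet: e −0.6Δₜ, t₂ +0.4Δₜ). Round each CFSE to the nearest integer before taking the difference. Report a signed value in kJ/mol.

-97

Octahedral (high-spin): t₂g⁶ eg², CFSE = 6(−0.4) + 2(+0.6) = -1.2Δ₀ = -1.2 × 115 = -138 kJ/mol.
Tetrahedral: e⁴ t₂⁴, CFSE = 4(−0.6) + 4(+0.4) = -0.8Δₜ = -0.8 × (4/9) × 115 = -41 kJ/mol.
OSPE = -138 − (-41) = -97 kJ/mol.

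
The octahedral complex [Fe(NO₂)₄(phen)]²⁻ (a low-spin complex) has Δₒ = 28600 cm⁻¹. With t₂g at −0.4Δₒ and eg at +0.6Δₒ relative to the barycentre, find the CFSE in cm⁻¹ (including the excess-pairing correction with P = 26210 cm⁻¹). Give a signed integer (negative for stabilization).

Ligand charges: 4×(-1) from NO₂⁻ and 1×(+0) from phen sum to -4; with overall charge -2, Fe is +2.
Fe is in group 8, so Fe²⁺ is d⁶ (8 − 2 = 6).
Configuration: t₂g⁶ eg⁰.
The orbital stabilization is -2.4Δₒ = -2.4 × 28600 = -68640 cm⁻¹.
Relative to high-spin t₂g⁴ eg² (1 paired), the low-spin configuration has 2 additional pairs, contributing +2 × 26210 = +52420 cm⁻¹.
Net CFSE = -68640 + 52420 = -16220 cm⁻¹.

-16220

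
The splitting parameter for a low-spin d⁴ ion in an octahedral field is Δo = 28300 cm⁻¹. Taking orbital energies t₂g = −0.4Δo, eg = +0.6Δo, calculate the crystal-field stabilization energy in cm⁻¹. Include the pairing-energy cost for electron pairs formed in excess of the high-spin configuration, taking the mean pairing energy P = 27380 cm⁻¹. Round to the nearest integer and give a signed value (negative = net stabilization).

The d⁴ electrons fill as t₂g⁴ eg⁰.
The orbital stabilization is -1.6Δo = -1.6 × 28300 = -45280 cm⁻¹.
High-spin d⁴ would be t₂g³ eg¹ with 0 pairs; low-spin has 1, so 1 excess pair costs +1P = +27380 cm⁻¹.
Overall CFSE = -45280 + 27380 = -17900 cm⁻¹.

-17900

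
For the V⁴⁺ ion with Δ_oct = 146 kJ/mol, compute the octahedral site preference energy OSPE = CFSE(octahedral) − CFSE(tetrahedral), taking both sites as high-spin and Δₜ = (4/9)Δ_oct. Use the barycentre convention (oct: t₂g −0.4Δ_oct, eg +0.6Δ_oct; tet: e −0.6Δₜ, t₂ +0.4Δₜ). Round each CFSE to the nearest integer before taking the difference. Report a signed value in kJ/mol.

-19

V is in group 5, so V⁴⁺ is d¹ (5 − 4 = 1).
In an octahedral site d¹ (HS) is t2g^1 e_g^0, giving CFSE(oct) = -0.4Δ_oct = -58 kJ/mol.
Tetrahedral: e^1 t2^0, CFSE = 1(−0.6) + 0(+0.4) = -0.6Δₜ = -0.6 × (4/9) × 146 = -39 kJ/mol.
OSPE = -58 − (-39) = -19 kJ/mol.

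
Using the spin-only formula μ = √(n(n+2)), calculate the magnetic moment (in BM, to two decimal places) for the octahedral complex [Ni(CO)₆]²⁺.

2.83 BM

CO is neutral, so the +2 overall charge sits on Ni: oxidation state +2.
Ni sits in group 10; removing 2 electrons leaves Ni²⁺ with 10 − 2 = 8 d electrons.
Configuration: t₂g⁶ eg² → 2 unpaired electrons.
μ(spin-only) = √[2(2+2)] = √8 ≈ 2.83 BM.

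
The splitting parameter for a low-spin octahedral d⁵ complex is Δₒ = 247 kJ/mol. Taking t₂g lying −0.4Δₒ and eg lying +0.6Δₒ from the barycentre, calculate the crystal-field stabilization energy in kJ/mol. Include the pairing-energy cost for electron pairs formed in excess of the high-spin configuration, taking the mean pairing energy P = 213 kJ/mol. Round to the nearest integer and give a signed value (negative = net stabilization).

Electron filling gives t₂g⁵ eg⁰.
Orbital CFSE = 5(-0.4) + 0(0.6) = -2.0Δₒ = -2.0 × 247 = -494 kJ/mol.
Relative to high-spin t₂g³ eg² (0 paired), the low-spin configuration has 2 additional pairs, contributing +2 × 213 = +426 kJ/mol.
Overall CFSE = -494 + 426 = -68 kJ/mol.

-68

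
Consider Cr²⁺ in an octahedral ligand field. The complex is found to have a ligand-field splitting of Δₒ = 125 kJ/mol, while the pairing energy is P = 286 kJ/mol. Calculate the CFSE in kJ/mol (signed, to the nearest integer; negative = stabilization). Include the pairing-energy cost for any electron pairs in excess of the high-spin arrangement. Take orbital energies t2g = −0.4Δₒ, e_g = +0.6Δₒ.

Group 6 minus oxidation state +2 gives a d⁴ configuration for Cr²⁺.
With Δₒ < P the complex is high-spin.
That gives t2g^3 e_g^1.
Orbital CFSE = -0.6Δₒ = -0.6 × 125 = -75 kJ/mol.
High-spin has no excess pairs, so no pairing correction applies.

-75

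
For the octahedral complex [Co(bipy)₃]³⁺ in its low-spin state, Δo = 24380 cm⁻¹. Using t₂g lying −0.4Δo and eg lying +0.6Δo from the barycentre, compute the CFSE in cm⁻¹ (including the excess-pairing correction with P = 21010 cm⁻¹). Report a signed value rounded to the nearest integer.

bipy is neutral, so the +3 overall charge sits on Co: oxidation state +3.
Co³⁺: group 9, so d-count = 9 − 3 = 6.
The d⁶ electrons fill as t₂g⁶ eg⁰.
Orbital CFSE = 6(-0.4) + 0(0.6) = -2.4Δo = -2.4 × 24380 = -58512 cm⁻¹.
High-spin d⁶ would be t₂g⁴ eg² with 1 pair; low-spin has 3, so 2 excess pairs cost +2P = +42020 cm⁻¹.
Overall CFSE = -58512 + 42020 = -16492 cm⁻¹.

-16492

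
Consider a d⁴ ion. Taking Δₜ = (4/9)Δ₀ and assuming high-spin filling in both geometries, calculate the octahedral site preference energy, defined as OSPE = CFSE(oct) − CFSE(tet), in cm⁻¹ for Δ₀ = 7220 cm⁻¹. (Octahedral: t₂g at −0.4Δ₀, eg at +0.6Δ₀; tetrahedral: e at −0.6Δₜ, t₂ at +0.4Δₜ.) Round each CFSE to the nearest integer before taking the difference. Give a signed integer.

-3048

Octahedral high-spin t₂g³ eg¹: CFSE = -0.6 × 7220 = -4332 cm⁻¹.
In a tetrahedral site the filling is e² t₂²: CFSE(tet) = -0.4Δₜ = -0.4 × (4/9)(7220) = -1284 cm⁻¹.
Subtracting, OSPE = -4332 − (-1284) = -3048 cm⁻¹.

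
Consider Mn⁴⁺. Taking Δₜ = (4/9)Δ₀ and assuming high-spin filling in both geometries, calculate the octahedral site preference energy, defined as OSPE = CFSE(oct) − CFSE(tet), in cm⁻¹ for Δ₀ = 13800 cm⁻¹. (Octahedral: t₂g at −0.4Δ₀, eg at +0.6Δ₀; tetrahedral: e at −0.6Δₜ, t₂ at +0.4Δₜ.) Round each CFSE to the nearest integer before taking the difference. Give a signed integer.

Mn is in group 7, so Mn⁴⁺ is d³ (7 − 4 = 3).
Octahedral (high-spin): t2g^3 e_g^0, CFSE = 3(−0.4) + 0(+0.6) = -1.2Δ₀ = -1.2 × 13800 = -16560 cm⁻¹.
Tetrahedral e^2 t2^1 gives -0.8Δₜ = -0.8 × (4/9) × 13800 = -4907 cm⁻¹.
Subtracting, OSPE = -16560 − (-4907) = -11653 cm⁻¹.

-11653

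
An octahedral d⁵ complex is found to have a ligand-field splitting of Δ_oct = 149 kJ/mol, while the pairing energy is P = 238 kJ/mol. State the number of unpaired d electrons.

Here Δ_oct < P (149 < 238), so the high-spin state is favoured.
Filling d⁵ accordingly: t₂g³ eg².
Unpaired electrons: 5.

5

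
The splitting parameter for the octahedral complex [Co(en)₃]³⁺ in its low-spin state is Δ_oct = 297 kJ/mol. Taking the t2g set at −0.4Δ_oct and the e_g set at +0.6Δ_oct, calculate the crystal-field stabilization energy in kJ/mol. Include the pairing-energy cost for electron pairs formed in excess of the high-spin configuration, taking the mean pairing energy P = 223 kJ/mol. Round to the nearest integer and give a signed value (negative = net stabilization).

en is neutral, so the +3 overall charge sits on Co: oxidation state +3.
Co sits in group 9; removing 3 electrons leaves Co³⁺ with 9 − 3 = 6 d electrons.
Configuration: t2g^6 e_g^0.
CFSE(orbital) = 6×(-0.4Δ_oct) + 0×(0.6Δ_oct) = -2.4Δ_oct; with Δ_oct = 297 kJ/mol that is -713 kJ/mol.
Relative to high-spin t2g^4 e_g^2 (1 paired), the low-spin configuration has 2 additional pairs, contributing +2 × 223 = +446 kJ/mol.
Combining: -713 + 446 = -267 kJ/mol.

-267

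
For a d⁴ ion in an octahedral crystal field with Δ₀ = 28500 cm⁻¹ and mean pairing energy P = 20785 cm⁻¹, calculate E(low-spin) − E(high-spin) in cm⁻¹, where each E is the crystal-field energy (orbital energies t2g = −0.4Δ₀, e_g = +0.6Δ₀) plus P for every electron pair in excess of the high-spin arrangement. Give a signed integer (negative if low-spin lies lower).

In the high-spin limit (t2g^3 e_g^1) the orbital term is -0.6Δ₀ = -17100 cm⁻¹, with no excess pairing.
Low-spin t2g^4 e_g^0 gives -1.6Δ₀ = -45600 cm⁻¹, but forming 1 extra pair costs 1P = 20785 cm⁻¹, so E(LS) = -45600 + 20785 = -24815 cm⁻¹.
E(LS) − E(HS) = -24815 − (-17100) = -7715 cm⁻¹.

-7715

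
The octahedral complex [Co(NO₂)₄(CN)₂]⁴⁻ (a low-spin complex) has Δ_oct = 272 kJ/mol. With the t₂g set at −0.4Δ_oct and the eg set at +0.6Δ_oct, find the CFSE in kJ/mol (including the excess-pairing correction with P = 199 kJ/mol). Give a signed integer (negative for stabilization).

-291

Ligand charges: 4×(-1) from NO₂⁻ and 2×(-1) from CN⁻ sum to -6; with overall charge -4, Co is +2.
Co is in group 9, so Co²⁺ is d⁷ (9 − 2 = 7).
The d⁷ electrons fill as t₂g⁶ eg¹.
The orbital stabilization is -1.8Δ_oct = -1.8 × 272 = -490 kJ/mol.
Pairing penalty: 3 pairs vs 2 in the high-spin reference → 1 extra × P = 199 kJ/mol.
Combining: -490 + 199 = -291 kJ/mol.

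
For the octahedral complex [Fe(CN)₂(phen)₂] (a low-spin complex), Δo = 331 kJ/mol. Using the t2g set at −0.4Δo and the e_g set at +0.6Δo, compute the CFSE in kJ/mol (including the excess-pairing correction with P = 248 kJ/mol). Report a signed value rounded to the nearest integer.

Ligand charges: 2×(-1) from CN⁻ and 2×(+0) from phen sum to -2; with overall charge +0, Fe is +2.
Fe is in group 8, so Fe²⁺ is d⁶ (8 − 2 = 6).
The d⁶ electrons fill as t2g^6 e_g^0.
The orbital stabilization is -2.4Δo = -2.4 × 331 = -794 kJ/mol.
Relative to high-spin t2g^4 e_g^2 (1 paired), the low-spin configuration has 2 additional pairs, contributing +2 × 248 = +496 kJ/mol.
Combining: -794 + 496 = -298 kJ/mol.

-298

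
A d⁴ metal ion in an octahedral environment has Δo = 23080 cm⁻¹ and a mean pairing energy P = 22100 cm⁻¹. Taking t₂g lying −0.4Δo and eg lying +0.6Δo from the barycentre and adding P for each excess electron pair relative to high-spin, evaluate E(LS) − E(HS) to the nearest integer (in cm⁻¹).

High-spin: t₂g³ eg¹, CFSE = -0.6Δo = -13848 cm⁻¹.
Low-spin: t₂g⁴ eg⁰, orbital CFSE = -1.6Δo = -36928 cm⁻¹; plus 1 excess pair × P = +22100 cm⁻¹; total -14828 cm⁻¹.
Thus E(LS) − E(HS) = -980 cm⁻¹.

-980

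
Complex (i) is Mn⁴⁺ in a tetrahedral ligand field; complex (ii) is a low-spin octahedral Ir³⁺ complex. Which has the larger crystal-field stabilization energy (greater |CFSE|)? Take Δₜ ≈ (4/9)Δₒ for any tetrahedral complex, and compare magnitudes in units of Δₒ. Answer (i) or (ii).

(ii)

(i): Mn⁴⁺: group 7, so d-count = 7 − 4 = 3; With tetrahedral geometry the complex is necessarily high-spin; e^2 t2^1, CFSE = -0.8Δₜ ≈ -0.36Δₒ.
(ii): Group 9 minus oxidation state +3 gives a d⁶ configuration for Ir³⁺; t2g^6 e_g^0, CFSE = -2.4Δₒ.
So (ii) has the larger |CFSE|.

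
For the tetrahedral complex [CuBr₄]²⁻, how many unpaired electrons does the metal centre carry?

1

Each Br⁻ contributes -1; 4 × (-1) = -4. With overall charge -2, Cu is in the +2 oxidation state.
Cu²⁺: group 11, so d-count = 11 − 2 = 9.
Tetrahedral fields are weak (Δₜ ≈ 4/9 Δₒ), so electrons fill high-spin.
Configuration: e^4 t2^5, giving 1 unpaired electron.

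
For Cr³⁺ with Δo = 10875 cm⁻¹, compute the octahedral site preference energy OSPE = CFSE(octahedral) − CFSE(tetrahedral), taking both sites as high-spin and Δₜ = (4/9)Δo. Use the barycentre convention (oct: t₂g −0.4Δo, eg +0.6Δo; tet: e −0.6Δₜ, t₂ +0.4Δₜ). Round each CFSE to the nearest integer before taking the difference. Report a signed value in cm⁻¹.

-9183

Cr sits in group 6; removing 3 electrons leaves Cr³⁺ with 6 − 3 = 3 d electrons.
Octahedral high-spin t2g^3 e_g^0: CFSE = -1.2 × 10875 = -13050 cm⁻¹.
Tetrahedral e^2 t2^1 gives -0.8Δₜ = -0.8 × (4/9) × 10875 = -3867 cm⁻¹.
OSPE = CFSE(oct) − CFSE(tet) = -13050 − (-3867) = -9183 cm⁻¹.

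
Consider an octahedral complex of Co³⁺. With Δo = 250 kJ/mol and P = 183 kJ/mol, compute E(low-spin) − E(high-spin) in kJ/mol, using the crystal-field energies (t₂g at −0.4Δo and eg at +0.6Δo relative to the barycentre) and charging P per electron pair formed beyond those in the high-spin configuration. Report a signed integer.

Co sits in group 9; removing 3 electrons leaves Co³⁺ with 9 − 3 = 6 d electrons.
High-spin: t₂g⁴ eg², CFSE = -0.4Δo = -100 kJ/mol.
Low-spin t₂g⁶ eg⁰ gives -2.4Δo = -600 kJ/mol, but forming 2 extra pairs costs 2P = 366 kJ/mol, so E(LS) = -600 + 366 = -234 kJ/mol.
E(LS) − E(HS) = -234 − (-100) = -134 kJ/mol.

-134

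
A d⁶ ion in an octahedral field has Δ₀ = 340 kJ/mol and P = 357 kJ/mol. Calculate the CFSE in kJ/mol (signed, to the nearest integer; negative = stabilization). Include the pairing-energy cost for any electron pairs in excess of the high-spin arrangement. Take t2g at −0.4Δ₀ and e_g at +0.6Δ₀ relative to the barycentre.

-136

With Δ₀ < P the complex is high-spin.
That gives t2g^4 e_g^2.
Orbital CFSE = -0.4Δ₀ = -0.4 × 340 = -136 kJ/mol.
High-spin has no excess pairs, so no pairing correction applies.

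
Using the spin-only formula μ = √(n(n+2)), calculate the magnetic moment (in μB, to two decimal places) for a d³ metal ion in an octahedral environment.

For octahedral d³ the high- and low-spin configurations coincide.
Configuration: t₂g³ eg⁰ → 3 unpaired electrons.
μ(spin-only) = √[3(3+2)] = √15 ≈ 3.87 μB.

3.87 μB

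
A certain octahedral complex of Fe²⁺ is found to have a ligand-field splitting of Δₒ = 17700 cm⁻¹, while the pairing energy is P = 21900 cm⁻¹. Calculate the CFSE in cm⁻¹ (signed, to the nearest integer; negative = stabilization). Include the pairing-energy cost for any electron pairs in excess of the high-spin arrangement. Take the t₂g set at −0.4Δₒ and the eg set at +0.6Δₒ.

-7080

Group 8 minus oxidation state +2 gives a d⁶ configuration for Fe²⁺.
Since Δₒ = 17700 cm⁻¹ < P = 21900 cm⁻¹, the complex adopts the high-spin configuration.
Filling d⁶ accordingly: t₂g⁴ eg².
Orbital CFSE = -0.4Δₒ = -0.4 × 17700 = -7080 cm⁻¹.
High-spin has no excess pairs, so no pairing correction applies.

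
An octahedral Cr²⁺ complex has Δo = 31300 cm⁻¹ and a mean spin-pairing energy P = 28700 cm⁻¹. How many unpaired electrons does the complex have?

2

Cr²⁺: group 6, so d-count = 6 − 2 = 4.
Δo > P, so pairing is preferred: the ground state is low-spin.
Configuration: t2g^4 e_g^0.
Unpaired electrons: 2.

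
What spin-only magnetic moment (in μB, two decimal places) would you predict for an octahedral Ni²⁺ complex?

Ni is in group 10, so Ni²⁺ is d⁸ (10 − 2 = 8).
Configuration: t2g^6 e_g^2 → 2 unpaired electrons.
μ(spin-only) = √[2(2+2)] = √8 ≈ 2.83 μB.

2.83 μB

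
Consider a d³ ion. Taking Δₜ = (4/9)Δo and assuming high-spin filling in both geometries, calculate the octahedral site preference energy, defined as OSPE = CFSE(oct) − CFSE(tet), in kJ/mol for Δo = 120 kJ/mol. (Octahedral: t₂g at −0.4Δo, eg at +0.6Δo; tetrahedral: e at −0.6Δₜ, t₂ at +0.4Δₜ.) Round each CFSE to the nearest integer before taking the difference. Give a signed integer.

Octahedral (high-spin): t₂g³ eg⁰, CFSE = 3(−0.4) + 0(+0.6) = -1.2Δo = -1.2 × 120 = -144 kJ/mol.
In a tetrahedral site the filling is e² t₂¹: CFSE(tet) = -0.8Δₜ = -0.8 × (4/9)(120) = -43 kJ/mol.
OSPE = -144 − (-43) = -101 kJ/mol.

-101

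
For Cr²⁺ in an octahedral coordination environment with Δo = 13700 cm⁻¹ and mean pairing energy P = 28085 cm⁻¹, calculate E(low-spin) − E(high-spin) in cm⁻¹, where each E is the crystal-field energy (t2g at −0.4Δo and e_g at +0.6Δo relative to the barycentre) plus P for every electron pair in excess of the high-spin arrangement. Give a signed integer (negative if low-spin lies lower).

Group 6 minus oxidation state +2 gives a d⁴ configuration for Cr²⁺.
High-spin d⁴ fills as t2g^3 e_g^1 with CFSE 3(−0.4) + 1(+0.6) = -0.6Δo = -8220 cm⁻¹.
Low-spin t2g^4 e_g^0 gives -1.6Δo = -21920 cm⁻¹, but forming 1 extra pair costs 1P = 28085 cm⁻¹, so E(LS) = -21920 + 28085 = 6165 cm⁻¹.
The difference is 6165 − (-8220) = 14385 cm⁻¹, so high-spin lies lower.

14385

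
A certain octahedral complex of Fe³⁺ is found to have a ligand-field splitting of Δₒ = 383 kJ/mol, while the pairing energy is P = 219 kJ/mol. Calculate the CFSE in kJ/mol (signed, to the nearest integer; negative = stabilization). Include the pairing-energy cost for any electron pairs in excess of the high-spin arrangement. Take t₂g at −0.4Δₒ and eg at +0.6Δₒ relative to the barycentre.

Fe sits in group 8; removing 3 electrons leaves Fe³⁺ with 8 − 3 = 5 d electrons.
With Δₒ > P the complex is low-spin.
Configuration: t₂g⁵ eg⁰.
Orbital CFSE = -2.0Δₒ = -2.0 × 383 = -766 kJ/mol.
Excess pairs vs high-spin: 2 − 0 = 2; pairing cost = +438 kJ/mol.
Net CFSE = -766 + 438 = -328 kJ/mol.

-328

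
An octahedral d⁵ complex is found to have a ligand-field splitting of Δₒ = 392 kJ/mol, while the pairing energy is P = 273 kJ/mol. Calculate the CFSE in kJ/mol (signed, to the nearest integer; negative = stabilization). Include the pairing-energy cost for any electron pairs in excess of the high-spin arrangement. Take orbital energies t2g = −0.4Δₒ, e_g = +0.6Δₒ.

With Δₒ > P the complex is low-spin.
Configuration: t2g^5 e_g^0.
Orbital CFSE = -2.0Δₒ = -2.0 × 392 = -784 kJ/mol.
Excess pairs vs high-spin: 2 − 0 = 2; pairing cost = +546 kJ/mol.
Net CFSE = -784 + 546 = -238 kJ/mol.

-238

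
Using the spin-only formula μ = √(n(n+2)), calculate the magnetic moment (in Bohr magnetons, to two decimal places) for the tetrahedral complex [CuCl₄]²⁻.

1.73 Bohr magnetons

Each Cl⁻ contributes -1; 4 × (-1) = -4. With overall charge -2, Cu is in the +2 oxidation state.
Group 11 minus oxidation state +2 gives a d⁹ configuration for Cu²⁺.
Tetrahedral splitting is small, so the complex is high-spin.
Configuration: e⁴ t₂⁵ → 1 unpaired electron.
μ(spin-only) = √[1(1+2)] = √3 ≈ 1.73 Bohr magnetons.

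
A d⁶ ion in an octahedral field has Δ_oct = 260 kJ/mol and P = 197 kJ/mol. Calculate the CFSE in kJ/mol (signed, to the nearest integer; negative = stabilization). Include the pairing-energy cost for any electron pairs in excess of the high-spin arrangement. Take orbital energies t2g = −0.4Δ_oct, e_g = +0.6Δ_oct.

With Δ_oct > P the complex is low-spin.
Configuration: t2g^6 e_g^0.
Orbital CFSE = -2.4Δ_oct = -2.4 × 260 = -624 kJ/mol.
Excess pairs vs high-spin: 3 − 1 = 2; pairing cost = +394 kJ/mol.
Net CFSE = -624 + 394 = -230 kJ/mol.

-230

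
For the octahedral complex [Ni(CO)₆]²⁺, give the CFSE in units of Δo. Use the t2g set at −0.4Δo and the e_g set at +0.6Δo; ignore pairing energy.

CO is neutral, so the +2 overall charge sits on Ni: oxidation state +2.
Ni is in group 10, so Ni²⁺ is d⁸ (10 − 2 = 8).
Configuration: t2g^6 e_g^2.
CFSE = 6(-0.4Δo) + 2(0.6Δo) = -2.4Δo + 1.2Δo = -1.2Δo.

-1.2 Δo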